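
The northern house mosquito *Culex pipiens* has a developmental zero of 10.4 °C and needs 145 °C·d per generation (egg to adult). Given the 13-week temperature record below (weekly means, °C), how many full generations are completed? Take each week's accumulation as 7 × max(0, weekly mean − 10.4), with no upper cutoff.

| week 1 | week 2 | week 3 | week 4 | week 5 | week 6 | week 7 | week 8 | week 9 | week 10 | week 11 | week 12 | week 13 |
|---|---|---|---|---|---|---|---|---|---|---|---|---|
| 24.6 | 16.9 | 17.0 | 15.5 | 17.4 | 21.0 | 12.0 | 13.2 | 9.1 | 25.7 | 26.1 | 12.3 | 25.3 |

Weekly DD (7 × max(0, T̄ − 10.4)): 99.4, 45.5, 46.2, 35.7, 49.0, 74.2, 11.2, 19.6, 0.0, 107.1, 109.9, 13.3, 104.3.
Season total = 715.4 DD.
Complete generations = ⌊715.4 / 145⌋ = 4.

4 generations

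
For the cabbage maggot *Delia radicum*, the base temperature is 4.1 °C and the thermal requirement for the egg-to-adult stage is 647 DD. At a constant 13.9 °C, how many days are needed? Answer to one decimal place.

Daily accumulation = 13.9 − 4.1 = 9.8 DD/day.
Duration = 647 / 9.8 = 66.020 ≈ 66.0 days.

66.0 days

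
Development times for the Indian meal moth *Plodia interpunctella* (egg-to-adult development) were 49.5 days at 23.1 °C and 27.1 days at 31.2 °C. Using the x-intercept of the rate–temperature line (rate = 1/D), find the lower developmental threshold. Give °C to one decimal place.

13.3 °C

Under the model K = D·(T − T_b), so D₁·(T₁ − T_b) = D₂·(T₂ − T_b).
49.5·(23.1 − T_b) = 27.1·(31.2 − T_b)
T_b = (49.5·23.1 − 27.1·31.2) / (49.5 − 27.1) = 297.93 / 22.4 = 13.300 °C ≈ 13.3 °C.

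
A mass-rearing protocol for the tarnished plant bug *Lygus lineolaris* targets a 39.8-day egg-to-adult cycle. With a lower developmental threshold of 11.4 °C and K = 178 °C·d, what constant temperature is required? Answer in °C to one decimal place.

15.9 °C

Required daily accumulation = 178 / 39.8 = 4.472 DD/day.
T = T_base + 4.472 = 11.4 + 4.472 = 15.872 ≈ 15.9 °C.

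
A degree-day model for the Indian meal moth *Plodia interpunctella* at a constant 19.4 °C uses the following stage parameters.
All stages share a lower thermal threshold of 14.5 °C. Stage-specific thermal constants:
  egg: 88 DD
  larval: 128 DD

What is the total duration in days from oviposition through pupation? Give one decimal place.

44.1 days

Daily accumulation at 19.4 °C = 19.4 − 14.5 = 4.9 DD/day.
Total K = 88 + 128 = 216 DD.
Total duration = 216 / 4.9 = 44.082 ≈ 44.1 days.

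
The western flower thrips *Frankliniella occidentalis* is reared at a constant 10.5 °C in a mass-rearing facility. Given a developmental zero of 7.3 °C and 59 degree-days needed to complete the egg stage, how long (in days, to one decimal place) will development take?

18.4 days

Daily accumulation = 10.5 − 7.3 = 3.2 DD/day.
Duration = 59 / 3.2 = 18.438 ≈ 18.4 days.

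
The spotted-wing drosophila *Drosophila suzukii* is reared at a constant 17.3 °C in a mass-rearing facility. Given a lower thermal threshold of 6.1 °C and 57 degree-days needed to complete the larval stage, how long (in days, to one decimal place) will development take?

Daily accumulation = 17.3 − 6.1 = 11.2 DD/day.
Duration = 57 / 11.2 = 5.089 ≈ 5.1 days.

5.1 days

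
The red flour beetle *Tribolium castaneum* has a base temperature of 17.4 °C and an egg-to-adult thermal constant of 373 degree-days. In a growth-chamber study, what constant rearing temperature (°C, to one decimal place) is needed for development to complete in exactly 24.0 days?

32.9 °C

Required daily accumulation = 373 / 24.0 = 15.542 DD/day.
T = T_base + 15.542 = 17.4 + 15.542 = 32.942 ≈ 32.9 °C.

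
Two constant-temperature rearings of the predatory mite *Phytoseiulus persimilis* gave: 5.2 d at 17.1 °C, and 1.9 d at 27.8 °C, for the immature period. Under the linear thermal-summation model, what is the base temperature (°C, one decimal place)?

Equal thermal constants: D₁(T₁ − T_b) = D₂(T₂ − T_b).
5.2·(17.1 − T_b) = 1.9·(27.8 − T_b)
T_b = (5.2·17.1 − 1.9·27.8) / (5.2 − 1.9) = 36.10 / 3.3 = 10.939 °C ≈ 10.9 °C.

10.9 °C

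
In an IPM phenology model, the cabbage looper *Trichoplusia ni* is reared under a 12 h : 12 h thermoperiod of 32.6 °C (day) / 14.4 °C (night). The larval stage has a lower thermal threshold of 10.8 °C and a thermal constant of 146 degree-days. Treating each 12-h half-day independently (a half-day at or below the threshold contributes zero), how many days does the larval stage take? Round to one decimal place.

11.5 days

Day half: max(0, 32.6 − 10.8) × 0.5 = 21.8 × 0.5 = 10.90 DD.
Night half: max(0, 14.4 − 10.8) × 0.5 = 3.6 × 0.5 = 1.80 DD.
Per 24 h: 12.70 DD/day.
Duration = 146 / 12.70 = 11.496 ≈ 11.5 days.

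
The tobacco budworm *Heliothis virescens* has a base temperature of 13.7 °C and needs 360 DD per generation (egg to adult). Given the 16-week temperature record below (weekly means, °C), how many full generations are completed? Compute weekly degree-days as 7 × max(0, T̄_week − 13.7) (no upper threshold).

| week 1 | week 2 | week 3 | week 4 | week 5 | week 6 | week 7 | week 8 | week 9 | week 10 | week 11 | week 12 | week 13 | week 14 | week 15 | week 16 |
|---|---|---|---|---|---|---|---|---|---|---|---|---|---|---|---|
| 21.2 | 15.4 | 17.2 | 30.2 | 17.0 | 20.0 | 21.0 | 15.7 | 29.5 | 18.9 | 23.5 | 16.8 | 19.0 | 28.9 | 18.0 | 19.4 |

2 generations

Weekly DD (7 × max(0, T̄ − 13.7)): 52.5, 11.9, 24.5, 115.5, 23.1, 44.1, 51.1, 14.0, 110.6, 36.4, 68.6, 21.7, 37.1, 106.4, 30.1, 39.9.
Season total = 787.5 DD.
Complete generations = ⌊787.5 / 360⌋ = 2.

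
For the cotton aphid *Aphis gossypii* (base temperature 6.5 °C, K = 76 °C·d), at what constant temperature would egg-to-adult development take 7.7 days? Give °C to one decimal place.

16.4 °C

Required daily accumulation = 76 / 7.7 = 9.870 DD/day.
T = T_base + 9.870 = 6.5 + 9.870 = 16.370 ≈ 16.4 °C.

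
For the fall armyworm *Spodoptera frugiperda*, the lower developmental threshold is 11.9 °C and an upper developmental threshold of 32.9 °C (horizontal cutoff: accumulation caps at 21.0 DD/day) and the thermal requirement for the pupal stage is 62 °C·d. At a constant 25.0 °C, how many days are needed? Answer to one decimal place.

4.7 days

Daily accumulation = 25.0 − 11.9 = 13.1 DD/day.
Duration = 62 / 13.1 = 4.733 ≈ 4.7 days.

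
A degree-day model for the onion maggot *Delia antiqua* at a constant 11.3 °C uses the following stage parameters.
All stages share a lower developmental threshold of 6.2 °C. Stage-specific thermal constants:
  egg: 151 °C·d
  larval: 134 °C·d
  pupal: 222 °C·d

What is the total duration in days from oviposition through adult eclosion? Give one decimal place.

99.4 days

Daily accumulation at 11.3 °C = 11.3 − 6.2 = 5.1 DD/day.
Total K = 151 + 134 + 222 = 507 DD.
Total duration = 507 / 5.1 = 99.412 ≈ 99.4 days.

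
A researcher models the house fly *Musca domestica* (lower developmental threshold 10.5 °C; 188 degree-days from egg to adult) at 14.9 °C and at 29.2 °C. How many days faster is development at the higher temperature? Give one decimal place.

At 14.9 °C: 188 / (14.9 − 10.5) = 188 / 4.4 = 42.727 d.
At 29.2 °C: 188 / (29.2 − 10.5) = 188 / 18.7 = 10.053 d.
Difference = |42.727 − 10.053| = 32.674 ≈ 32.7 days.

32.7 days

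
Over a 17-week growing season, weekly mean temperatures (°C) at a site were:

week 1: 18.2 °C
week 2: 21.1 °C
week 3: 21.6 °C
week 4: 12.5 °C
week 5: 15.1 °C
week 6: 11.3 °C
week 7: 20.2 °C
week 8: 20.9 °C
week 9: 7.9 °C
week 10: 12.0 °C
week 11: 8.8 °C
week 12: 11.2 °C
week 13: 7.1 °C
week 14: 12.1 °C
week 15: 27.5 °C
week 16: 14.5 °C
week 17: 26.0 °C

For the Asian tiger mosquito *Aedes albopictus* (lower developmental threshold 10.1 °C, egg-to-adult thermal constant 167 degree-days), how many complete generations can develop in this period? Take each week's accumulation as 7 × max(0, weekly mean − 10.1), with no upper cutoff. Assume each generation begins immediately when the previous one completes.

Weekly DD (7 × max(0, T̄ − 10.1)): 56.7, 77.0, 80.5, 16.8, 35.0, 8.4, 70.7, 75.6, 0.0, 13.3, 0.0, 7.7, 0.0, 14.0, 121.8, 30.8, 111.3.
Season total = 719.6 DD.
Complete generations = ⌊719.6 / 167⌋ = 4.

4 generations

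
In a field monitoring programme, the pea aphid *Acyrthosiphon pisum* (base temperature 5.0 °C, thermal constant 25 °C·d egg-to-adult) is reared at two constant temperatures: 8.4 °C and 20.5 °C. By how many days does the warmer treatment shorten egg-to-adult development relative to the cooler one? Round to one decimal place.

5.7 days

At 8.4 °C: 25 / (8.4 − 5.0) = 25 / 3.4 = 7.353 d.
At 20.5 °C: 25 / (20.5 − 5.0) = 25 / 15.5 = 1.613 d.
Difference = |7.353 − 1.613| = 5.740 ≈ 5.7 days.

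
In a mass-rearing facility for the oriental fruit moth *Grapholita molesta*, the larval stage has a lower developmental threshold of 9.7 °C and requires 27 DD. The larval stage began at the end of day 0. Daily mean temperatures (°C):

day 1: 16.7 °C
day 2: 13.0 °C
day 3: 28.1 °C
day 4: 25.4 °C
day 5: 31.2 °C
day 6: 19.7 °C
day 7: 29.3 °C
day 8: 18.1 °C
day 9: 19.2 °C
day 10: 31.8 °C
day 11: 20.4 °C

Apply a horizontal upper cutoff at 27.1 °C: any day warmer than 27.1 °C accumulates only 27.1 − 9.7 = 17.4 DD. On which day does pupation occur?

day 3

Daily DD above 9.7 °C (capped at 17.4): 7.0, 3.3, 17.4, 15.7, 17.4, 10.0, 17.4, 8.4, 9.5, 17.4, 10.7.
Cumulative: 7.0, 10.3, 27.7, 43.4, 60.8, 70.8, 88.2, 96.6, 106.1, 123.5, 134.2.
The total first reaches 27 DD on day 3.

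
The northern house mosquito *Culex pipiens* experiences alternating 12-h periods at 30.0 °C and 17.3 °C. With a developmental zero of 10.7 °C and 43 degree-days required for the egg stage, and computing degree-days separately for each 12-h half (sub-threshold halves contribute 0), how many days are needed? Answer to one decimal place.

Day half: max(0, 30.0 − 10.7) × 0.5 = 19.3 × 0.5 = 9.65 DD.
Night half: max(0, 17.3 − 10.7) × 0.5 = 6.6 × 0.5 = 3.30 DD.
Per 24 h: 12.95 DD/day.
Duration = 43 / 12.95 = 3.320 ≈ 3.3 days.

3.3 days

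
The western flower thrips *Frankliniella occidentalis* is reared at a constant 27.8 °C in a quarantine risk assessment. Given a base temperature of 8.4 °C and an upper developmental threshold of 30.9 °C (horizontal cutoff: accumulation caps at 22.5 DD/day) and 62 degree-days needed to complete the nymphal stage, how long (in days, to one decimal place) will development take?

3.2 days

Daily accumulation = 27.8 − 8.4 = 19.4 DD/day.
Duration = 62 / 19.4 = 3.196 ≈ 3.2 days.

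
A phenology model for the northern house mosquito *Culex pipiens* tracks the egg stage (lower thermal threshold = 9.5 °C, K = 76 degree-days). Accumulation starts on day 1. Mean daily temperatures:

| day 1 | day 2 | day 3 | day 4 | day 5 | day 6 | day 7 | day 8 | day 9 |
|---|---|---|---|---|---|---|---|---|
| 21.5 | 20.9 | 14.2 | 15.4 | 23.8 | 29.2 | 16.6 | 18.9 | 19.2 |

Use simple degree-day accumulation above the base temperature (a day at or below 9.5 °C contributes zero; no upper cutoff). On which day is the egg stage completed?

Daily DD above 9.5 °C: 12.0, 11.4, 4.7, 5.9, 14.3, 19.7, 7.1, 9.4, 9.7.
Cumulative: 12.0, 23.4, 28.1, 34.0, 48.3, 68.0, 75.1, 84.5, 94.2.
The total first reaches 76 DD on day 8.

day 8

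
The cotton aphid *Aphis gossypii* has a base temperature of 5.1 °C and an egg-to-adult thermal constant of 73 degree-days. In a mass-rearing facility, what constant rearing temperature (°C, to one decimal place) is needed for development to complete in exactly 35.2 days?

7.2 °C

Required daily accumulation = 73 / 35.2 = 2.074 DD/day.
T = T_base + 2.074 = 5.1 + 2.074 = 7.174 ≈ 7.2 °C.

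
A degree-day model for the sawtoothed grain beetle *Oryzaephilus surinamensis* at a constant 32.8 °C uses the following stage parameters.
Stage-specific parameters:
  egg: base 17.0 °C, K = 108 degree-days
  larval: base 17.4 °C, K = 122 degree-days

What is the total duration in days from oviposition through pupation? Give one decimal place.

14.8 days

egg: 108 / (32.8 − 17.0) = 108 / 15.8 = 6.835 d.
larval: 122 / (32.8 − 17.4) = 122 / 15.4 = 7.922 d.
Sum = 14.758 ≈ 14.8 days.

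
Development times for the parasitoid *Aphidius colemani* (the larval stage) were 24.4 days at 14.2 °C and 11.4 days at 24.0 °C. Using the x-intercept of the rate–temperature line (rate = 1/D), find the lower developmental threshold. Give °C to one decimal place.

5.6 °C

Under the model K = D·(T − T_b), so D₁·(T₁ − T_b) = D₂·(T₂ − T_b).
24.4·(14.2 − T_b) = 11.4·(24.0 − T_b)
T_b = (24.4·14.2 − 11.4·24.0) / (24.4 − 11.4) = 72.88 / 13.0 = 5.606 °C ≈ 5.6 °C.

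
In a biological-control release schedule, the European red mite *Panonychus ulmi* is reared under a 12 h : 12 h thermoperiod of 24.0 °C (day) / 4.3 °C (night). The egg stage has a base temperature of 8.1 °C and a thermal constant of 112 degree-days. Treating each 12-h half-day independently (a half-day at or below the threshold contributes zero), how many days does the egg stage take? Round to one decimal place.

14.1 days

Day half: max(0, 24.0 − 8.1) × 0.5 = 15.9 × 0.5 = 7.95 DD.
Night half: max(0, 4.3 − 8.1) × 0.5 = 0.0 × 0.5 = 0.00 DD.
Per 24 h: 7.95 DD/day.
Duration = 112 / 7.95 = 14.088 ≈ 14.1 days.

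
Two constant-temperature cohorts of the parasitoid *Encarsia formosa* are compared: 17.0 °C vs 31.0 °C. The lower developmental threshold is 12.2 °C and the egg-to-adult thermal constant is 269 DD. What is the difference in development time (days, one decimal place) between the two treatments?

41.7 days

At 17.0 °C: 269 / (17.0 − 12.2) = 269 / 4.8 = 56.042 d.
At 31.0 °C: 269 / (31.0 − 12.2) = 269 / 18.8 = 14.309 d.
Difference = |56.042 − 14.309| = 41.733 ≈ 41.7 days.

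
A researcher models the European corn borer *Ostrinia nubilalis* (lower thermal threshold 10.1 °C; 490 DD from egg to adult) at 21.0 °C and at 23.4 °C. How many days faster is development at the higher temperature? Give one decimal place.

8.1 days

At 21.0 °C: 490 / (21.0 − 10.1) = 490 / 10.9 = 44.954 d.
At 23.4 °C: 490 / (23.4 − 10.1) = 490 / 13.3 = 36.842 d.
Difference = |44.954 − 36.842| = 8.112 ≈ 8.1 days.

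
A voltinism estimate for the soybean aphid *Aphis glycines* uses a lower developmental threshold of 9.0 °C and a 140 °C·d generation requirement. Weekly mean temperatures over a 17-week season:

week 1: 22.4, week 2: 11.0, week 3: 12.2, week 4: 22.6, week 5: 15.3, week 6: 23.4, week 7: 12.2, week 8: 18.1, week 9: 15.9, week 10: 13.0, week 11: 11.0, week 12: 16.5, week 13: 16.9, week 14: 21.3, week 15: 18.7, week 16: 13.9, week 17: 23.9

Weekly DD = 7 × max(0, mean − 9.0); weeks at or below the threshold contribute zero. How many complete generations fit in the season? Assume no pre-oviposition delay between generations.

Weekly DD (7 × max(0, T̄ − 9.0)): 93.8, 14.0, 22.4, 95.2, 44.1, 100.8, 22.4, 63.7, 48.3, 28.0, 14.0, 52.5, 55.3, 86.1, 67.9, 34.3, 104.3.
Season total = 947.1 DD.
Complete generations = ⌊947.1 / 140⌋ = 6.

6 generations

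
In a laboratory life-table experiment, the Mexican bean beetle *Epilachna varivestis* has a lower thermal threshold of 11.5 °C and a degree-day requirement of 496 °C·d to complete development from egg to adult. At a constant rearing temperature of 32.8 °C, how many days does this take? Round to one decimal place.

23.3 days

Daily accumulation = 32.8 − 11.5 = 21.3 DD/day.
Duration = 496 / 21.3 = 23.286 ≈ 23.3 days.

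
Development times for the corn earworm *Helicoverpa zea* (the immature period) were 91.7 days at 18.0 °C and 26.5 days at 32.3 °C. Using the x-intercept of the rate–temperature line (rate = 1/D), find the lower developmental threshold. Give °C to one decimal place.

12.2 °C

Equal thermal constants: D₁(T₁ − T_b) = D₂(T₂ − T_b).
91.7·(18.0 − T_b) = 26.5·(32.3 − T_b)
T_b = (91.7·18.0 − 26.5·32.3) / (91.7 − 26.5) = 794.65 / 65.2 = 12.188 °C ≈ 12.2 °C.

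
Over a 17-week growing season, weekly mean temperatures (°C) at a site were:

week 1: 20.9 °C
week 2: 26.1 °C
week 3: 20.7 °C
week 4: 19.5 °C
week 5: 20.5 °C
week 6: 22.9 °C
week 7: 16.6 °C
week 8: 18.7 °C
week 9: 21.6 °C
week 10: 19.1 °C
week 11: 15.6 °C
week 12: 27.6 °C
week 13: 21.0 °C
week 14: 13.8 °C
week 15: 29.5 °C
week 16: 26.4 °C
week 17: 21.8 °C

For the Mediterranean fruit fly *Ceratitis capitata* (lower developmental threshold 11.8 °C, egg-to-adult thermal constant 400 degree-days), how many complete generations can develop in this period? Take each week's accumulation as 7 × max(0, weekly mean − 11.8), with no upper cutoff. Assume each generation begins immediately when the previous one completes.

Weekly DD (7 × max(0, T̄ − 11.8)): 63.7, 100.1, 62.3, 53.9, 60.9, 77.7, 33.6, 48.3, 68.6, 51.1, 26.6, 110.6, 64.4, 14.0, 123.9, 102.2, 70.0.
Season total = 1131.9 DD.
Complete generations = ⌊1131.9 / 400⌋ = 2.

2 generations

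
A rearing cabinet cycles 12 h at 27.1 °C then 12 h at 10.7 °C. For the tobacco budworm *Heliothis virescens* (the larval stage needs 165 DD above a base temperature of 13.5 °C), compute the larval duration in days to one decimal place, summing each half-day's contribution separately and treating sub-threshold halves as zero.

Day half: max(0, 27.1 − 13.5) × 0.5 = 13.6 × 0.5 = 6.80 DD.
Night half: max(0, 10.7 − 13.5) × 0.5 = 0.0 × 0.5 = 0.00 DD.
Per 24 h: 6.80 DD/day.
Duration = 165 / 6.80 = 24.265 ≈ 24.3 days.

24.3 days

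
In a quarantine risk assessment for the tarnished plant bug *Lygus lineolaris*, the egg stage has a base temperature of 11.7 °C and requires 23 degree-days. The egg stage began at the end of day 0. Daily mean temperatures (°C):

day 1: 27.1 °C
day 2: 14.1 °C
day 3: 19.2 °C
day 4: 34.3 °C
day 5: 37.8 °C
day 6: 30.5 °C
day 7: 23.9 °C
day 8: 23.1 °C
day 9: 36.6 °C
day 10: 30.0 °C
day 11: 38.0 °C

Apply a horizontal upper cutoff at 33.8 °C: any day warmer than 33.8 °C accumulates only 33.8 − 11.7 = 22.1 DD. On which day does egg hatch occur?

Daily DD above 11.7 °C (capped at 22.1): 15.4, 2.4, 7.5, 22.1, 22.1, 18.8, 12.2, 11.4, 22.1, 18.3, 22.1.
Cumulative: 15.4, 17.8, 25.3, 47.4, 69.5, 88.3, 100.5, 111.9, 134.0, 152.3, 174.4.
The total first reaches 23 DD on day 3.

day 3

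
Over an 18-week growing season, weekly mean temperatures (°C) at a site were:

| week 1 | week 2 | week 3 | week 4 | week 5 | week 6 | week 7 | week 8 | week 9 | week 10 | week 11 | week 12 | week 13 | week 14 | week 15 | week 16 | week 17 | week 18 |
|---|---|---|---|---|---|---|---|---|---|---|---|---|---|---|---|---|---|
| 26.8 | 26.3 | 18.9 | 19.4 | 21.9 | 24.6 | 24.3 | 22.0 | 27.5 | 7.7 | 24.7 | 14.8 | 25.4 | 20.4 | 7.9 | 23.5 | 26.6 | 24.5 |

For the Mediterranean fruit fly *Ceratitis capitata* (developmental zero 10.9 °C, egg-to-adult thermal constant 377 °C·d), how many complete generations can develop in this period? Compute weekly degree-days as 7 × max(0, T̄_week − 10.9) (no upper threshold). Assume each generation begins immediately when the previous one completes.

3 generations

Weekly DD (7 × max(0, T̄ − 10.9)): 111.3, 107.8, 56.0, 59.5, 77.0, 95.9, 93.8, 77.7, 116.2, 0.0, 96.6, 27.3, 101.5, 66.5, 0.0, 88.2, 109.9, 95.2.
Season total = 1380.4 DD.
Complete generations = ⌊1380.4 / 377⌋ = 3.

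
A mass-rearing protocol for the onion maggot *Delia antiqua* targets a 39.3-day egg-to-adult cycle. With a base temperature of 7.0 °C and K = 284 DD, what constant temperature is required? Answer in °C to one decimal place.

Required daily accumulation = 284 / 39.3 = 7.226 DD/day.
T = T_base + 7.226 = 7.0 + 7.226 = 14.226 ≈ 14.2 °C.

14.2 °C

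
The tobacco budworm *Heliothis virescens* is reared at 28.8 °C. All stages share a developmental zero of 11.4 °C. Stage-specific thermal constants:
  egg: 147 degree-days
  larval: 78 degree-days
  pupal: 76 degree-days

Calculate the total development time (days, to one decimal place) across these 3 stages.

17.3 days

Daily accumulation at 28.8 °C = 28.8 − 11.4 = 17.4 DD/day.
Total K = 147 + 78 + 76 = 301 DD.
Total duration = 301 / 17.4 = 17.299 ≈ 17.3 days.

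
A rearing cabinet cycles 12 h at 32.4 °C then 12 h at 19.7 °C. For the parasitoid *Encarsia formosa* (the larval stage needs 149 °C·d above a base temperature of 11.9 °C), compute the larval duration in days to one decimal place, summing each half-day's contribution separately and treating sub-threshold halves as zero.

10.5 days

Day half: max(0, 32.4 − 11.9) × 0.5 = 20.5 × 0.5 = 10.25 DD.
Night half: max(0, 19.7 − 11.9) × 0.5 = 7.8 × 0.5 = 3.90 DD.
Per 24 h: 14.15 DD/day.
Duration = 149 / 14.15 = 10.530 ≈ 10.5 days.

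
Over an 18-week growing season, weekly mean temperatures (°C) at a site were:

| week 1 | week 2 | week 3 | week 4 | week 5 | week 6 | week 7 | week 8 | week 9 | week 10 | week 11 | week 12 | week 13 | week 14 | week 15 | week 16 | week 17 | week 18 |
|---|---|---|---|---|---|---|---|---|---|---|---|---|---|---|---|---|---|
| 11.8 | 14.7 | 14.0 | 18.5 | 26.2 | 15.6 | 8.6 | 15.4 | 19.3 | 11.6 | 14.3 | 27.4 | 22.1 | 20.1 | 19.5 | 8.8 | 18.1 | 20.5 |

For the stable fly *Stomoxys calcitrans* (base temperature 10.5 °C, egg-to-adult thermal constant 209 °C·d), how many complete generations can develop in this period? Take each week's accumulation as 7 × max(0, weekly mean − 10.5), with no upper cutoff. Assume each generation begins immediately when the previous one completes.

4 generations

Weekly DD (7 × max(0, T̄ − 10.5)): 9.1, 29.4, 24.5, 56.0, 109.9, 35.7, 0.0, 34.3, 61.6, 7.7, 26.6, 118.3, 81.2, 67.2, 63.0, 0.0, 53.2, 70.0.
Season total = 847.7 DD.
Complete generations = ⌊847.7 / 209⌋ = 4.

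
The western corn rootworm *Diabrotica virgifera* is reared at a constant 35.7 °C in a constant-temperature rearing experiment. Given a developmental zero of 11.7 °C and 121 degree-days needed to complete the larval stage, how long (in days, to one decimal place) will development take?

Daily accumulation = 35.7 − 11.7 = 24.0 DD/day.
Duration = 121 / 24.0 = 5.042 ≈ 5.0 days.

5.0 days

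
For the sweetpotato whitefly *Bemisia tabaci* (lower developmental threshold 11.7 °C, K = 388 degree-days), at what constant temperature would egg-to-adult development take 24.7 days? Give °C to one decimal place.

27.4 °C

Required daily accumulation = 388 / 24.7 = 15.709 DD/day.
T = T_base + 15.709 = 11.7 + 15.709 = 27.409 ≈ 27.4 °C.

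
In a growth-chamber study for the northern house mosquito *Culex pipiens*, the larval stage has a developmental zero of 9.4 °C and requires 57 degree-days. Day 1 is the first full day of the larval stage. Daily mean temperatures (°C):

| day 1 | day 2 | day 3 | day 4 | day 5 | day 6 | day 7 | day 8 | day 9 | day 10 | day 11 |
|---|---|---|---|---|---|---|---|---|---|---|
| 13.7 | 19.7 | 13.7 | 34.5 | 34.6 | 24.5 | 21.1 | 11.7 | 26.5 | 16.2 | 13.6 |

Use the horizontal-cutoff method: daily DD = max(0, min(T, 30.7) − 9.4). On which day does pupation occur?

Daily DD above 9.4 °C (capped at 21.3): 4.3, 10.3, 4.3, 21.3, 21.3, 15.1, 11.7, 2.3, 17.1, 6.8, 4.2.
Cumulative: 4.3, 14.6, 18.9, 40.2, 61.5, 76.6, 88.3, 90.6, 107.7, 114.5, 118.7.
The total first reaches 57 DD on day 5.

day 5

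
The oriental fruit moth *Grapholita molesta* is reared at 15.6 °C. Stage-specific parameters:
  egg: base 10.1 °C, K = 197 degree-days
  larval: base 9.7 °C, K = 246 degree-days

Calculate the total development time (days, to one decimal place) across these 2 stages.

77.5 days

egg: 197 / (15.6 − 10.1) = 197 / 5.5 = 35.818 d.
larval: 246 / (15.6 − 9.7) = 246 / 5.9 = 41.695 d.
Sum = 77.513 ≈ 77.5 days.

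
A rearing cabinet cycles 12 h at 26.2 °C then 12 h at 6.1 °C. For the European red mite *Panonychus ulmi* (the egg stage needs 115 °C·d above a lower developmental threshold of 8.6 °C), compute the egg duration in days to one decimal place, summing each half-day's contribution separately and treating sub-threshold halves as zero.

13.1 days

Day half: max(0, 26.2 − 8.6) × 0.5 = 17.6 × 0.5 = 8.80 DD.
Night half: max(0, 6.1 − 8.6) × 0.5 = 0.0 × 0.5 = 0.00 DD.
Per 24 h: 8.80 DD/day.
Duration = 115 / 8.80 = 13.068 ≈ 13.1 days.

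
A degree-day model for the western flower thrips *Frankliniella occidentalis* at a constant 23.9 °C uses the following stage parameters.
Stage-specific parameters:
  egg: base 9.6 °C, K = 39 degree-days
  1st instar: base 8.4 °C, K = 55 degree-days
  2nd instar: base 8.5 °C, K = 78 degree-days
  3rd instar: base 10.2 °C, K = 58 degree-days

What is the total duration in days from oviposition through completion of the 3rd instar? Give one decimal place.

15.6 days

egg: 39 / (23.9 − 9.6) = 39 / 14.3 = 2.727 d.
1st instar: 55 / (23.9 − 8.4) = 55 / 15.5 = 3.548 d.
2nd instar: 78 / (23.9 − 8.5) = 78 / 15.4 = 5.065 d.
3rd instar: 58 / (23.9 − 10.2) = 58 / 13.7 = 4.234 d.
Sum = 15.574 ≈ 15.6 days.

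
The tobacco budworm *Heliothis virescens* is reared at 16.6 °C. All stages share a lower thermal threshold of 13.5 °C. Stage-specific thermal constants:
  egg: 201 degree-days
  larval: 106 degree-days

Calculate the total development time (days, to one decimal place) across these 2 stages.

99.0 days

Daily accumulation at 16.6 °C = 16.6 − 13.5 = 3.1 DD/day.
Total K = 201 + 106 = 307 DD.
Total duration = 307 / 3.1 = 99.032 ≈ 99.0 days.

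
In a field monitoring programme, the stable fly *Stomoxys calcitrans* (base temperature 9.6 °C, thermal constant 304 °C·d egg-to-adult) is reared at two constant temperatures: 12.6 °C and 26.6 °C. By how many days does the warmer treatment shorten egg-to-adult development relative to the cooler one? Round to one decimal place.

83.5 days

At 12.6 °C: 304 / (12.6 − 9.6) = 304 / 3.0 = 101.333 d.
At 26.6 °C: 304 / (26.6 − 9.6) = 304 / 17.0 = 17.882 d.
Difference = |101.333 − 17.882| = 83.451 ≈ 83.5 days.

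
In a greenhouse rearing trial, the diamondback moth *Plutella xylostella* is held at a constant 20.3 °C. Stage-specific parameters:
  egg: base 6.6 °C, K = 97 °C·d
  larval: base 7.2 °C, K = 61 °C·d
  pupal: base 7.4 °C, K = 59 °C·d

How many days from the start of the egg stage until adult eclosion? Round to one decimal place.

16.3 days

egg: 97 / (20.3 − 6.6) = 97 / 13.7 = 7.080 d.
larval: 61 / (20.3 − 7.2) = 61 / 13.1 = 4.656 d.
pupal: 59 / (20.3 − 7.4) = 59 / 12.9 = 4.574 d.
Sum = 16.310 ≈ 16.3 days.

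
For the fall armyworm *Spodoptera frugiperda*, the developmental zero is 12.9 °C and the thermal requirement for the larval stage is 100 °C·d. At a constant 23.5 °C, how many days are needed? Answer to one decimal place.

Daily accumulation = 23.5 − 12.9 = 10.6 DD/day.
Duration = 100 / 10.6 = 9.434 ≈ 9.4 days.

9.4 days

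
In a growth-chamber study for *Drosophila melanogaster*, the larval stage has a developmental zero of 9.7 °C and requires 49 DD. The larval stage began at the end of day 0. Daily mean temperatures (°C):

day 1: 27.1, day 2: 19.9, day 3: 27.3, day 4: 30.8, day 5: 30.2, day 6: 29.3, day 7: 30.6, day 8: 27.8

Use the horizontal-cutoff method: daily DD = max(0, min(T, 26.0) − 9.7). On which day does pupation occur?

day 4

Daily DD above 9.7 °C (capped at 16.3): 16.3, 10.2, 16.3, 16.3, 16.3, 16.3, 16.3, 16.3.
Cumulative: 16.3, 26.5, 42.8, 59.1, 75.4, 91.7, 108.0, 124.3.
The total first reaches 49 DD on day 4.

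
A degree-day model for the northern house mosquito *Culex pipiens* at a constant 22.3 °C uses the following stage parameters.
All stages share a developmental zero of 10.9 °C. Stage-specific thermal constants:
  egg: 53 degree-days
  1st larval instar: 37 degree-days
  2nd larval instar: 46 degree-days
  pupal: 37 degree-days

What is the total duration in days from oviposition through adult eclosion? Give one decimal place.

15.2 days

Daily accumulation at 22.3 °C = 22.3 − 10.9 = 11.4 DD/day.
Total K = 53 + 37 + 46 + 37 = 173 DD.
Total duration = 173 / 11.4 = 15.175 ≈ 15.2 days.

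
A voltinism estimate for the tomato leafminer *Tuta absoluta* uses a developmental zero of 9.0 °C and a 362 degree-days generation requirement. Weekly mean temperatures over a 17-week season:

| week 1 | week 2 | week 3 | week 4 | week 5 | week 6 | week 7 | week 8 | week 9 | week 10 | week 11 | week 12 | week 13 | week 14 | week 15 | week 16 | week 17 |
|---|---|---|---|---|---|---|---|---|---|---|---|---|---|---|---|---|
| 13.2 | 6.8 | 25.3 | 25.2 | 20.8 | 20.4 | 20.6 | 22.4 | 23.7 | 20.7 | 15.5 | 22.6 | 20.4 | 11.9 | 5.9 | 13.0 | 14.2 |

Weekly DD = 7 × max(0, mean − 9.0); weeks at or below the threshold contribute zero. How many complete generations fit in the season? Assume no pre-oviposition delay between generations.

2 generations

Weekly DD (7 × max(0, T̄ − 9.0)): 29.4, 0.0, 114.1, 113.4, 82.6, 79.8, 81.2, 93.8, 102.9, 81.9, 45.5, 95.2, 79.8, 20.3, 0.0, 28.0, 36.4.
Season total = 1084.3 DD.
Complete generations = ⌊1084.3 / 362⌋ = 2.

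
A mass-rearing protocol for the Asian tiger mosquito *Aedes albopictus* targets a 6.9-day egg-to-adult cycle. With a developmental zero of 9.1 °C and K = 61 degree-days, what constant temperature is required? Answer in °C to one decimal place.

17.9 °C

Required daily accumulation = 61 / 6.9 = 8.841 DD/day.
T = T_base + 8.841 = 9.1 + 8.841 = 17.941 ≈ 17.9 °C.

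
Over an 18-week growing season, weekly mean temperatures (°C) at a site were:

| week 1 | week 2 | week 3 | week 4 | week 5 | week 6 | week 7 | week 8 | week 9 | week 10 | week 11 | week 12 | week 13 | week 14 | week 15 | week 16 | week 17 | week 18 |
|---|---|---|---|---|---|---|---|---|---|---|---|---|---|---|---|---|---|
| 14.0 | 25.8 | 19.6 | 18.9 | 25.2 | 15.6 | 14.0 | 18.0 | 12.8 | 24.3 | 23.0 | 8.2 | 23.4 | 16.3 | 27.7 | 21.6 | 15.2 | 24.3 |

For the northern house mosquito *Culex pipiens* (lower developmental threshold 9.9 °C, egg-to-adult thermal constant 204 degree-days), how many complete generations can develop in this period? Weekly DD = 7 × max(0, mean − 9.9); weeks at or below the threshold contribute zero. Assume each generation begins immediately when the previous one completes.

Weekly DD (7 × max(0, T̄ − 9.9)): 28.7, 111.3, 67.9, 63.0, 107.1, 39.9, 28.7, 56.7, 20.3, 100.8, 91.7, 0.0, 94.5, 44.8, 124.6, 81.9, 37.1, 100.8.
Season total = 1199.8 DD.
Complete generations = ⌊1199.8 / 204⌋ = 5.

5 generations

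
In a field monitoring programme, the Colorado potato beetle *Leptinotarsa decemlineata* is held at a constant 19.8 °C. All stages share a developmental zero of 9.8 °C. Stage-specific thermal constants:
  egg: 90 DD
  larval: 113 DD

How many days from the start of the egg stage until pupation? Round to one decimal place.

20.3 days

Daily accumulation at 19.8 °C = 19.8 − 9.8 = 10.0 DD/day.
Total K = 90 + 113 = 203 DD.
Total duration = 203 / 10.0 = 20.300 ≈ 20.3 days.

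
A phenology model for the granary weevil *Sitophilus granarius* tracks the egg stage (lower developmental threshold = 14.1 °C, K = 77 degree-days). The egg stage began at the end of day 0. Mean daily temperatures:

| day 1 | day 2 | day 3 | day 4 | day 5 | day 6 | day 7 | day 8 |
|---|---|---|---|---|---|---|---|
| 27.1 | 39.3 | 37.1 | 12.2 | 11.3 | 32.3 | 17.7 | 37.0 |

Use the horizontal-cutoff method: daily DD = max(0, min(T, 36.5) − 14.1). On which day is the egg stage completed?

day 7

Daily DD above 14.1 °C (capped at 22.4): 13.0, 22.4, 22.4, 0.0, 0.0, 18.2, 3.6, 22.4.
Cumulative: 13.0, 35.4, 57.8, 57.8, 57.8, 76.0, 79.6, 102.0.
The total first reaches 77 DD on day 7.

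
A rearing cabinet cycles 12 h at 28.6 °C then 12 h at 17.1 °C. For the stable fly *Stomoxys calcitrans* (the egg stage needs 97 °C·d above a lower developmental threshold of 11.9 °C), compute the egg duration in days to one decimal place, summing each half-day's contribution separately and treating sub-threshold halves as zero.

8.9 days

Day half: max(0, 28.6 − 11.9) × 0.5 = 16.7 × 0.5 = 8.35 DD.
Night half: max(0, 17.1 − 11.9) × 0.5 = 5.2 × 0.5 = 2.60 DD.
Per 24 h: 10.95 DD/day.
Duration = 97 / 10.95 = 8.858 ≈ 8.9 days.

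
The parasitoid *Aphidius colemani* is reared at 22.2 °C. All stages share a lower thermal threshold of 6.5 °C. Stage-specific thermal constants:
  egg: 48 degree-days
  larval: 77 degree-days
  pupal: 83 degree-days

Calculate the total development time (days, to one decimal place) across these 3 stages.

Daily accumulation at 22.2 °C = 22.2 − 6.5 = 15.7 DD/day.
Total K = 48 + 77 + 83 = 208 DD.
Total duration = 208 / 15.7 = 13.248 ≈ 13.2 days.

13.2 days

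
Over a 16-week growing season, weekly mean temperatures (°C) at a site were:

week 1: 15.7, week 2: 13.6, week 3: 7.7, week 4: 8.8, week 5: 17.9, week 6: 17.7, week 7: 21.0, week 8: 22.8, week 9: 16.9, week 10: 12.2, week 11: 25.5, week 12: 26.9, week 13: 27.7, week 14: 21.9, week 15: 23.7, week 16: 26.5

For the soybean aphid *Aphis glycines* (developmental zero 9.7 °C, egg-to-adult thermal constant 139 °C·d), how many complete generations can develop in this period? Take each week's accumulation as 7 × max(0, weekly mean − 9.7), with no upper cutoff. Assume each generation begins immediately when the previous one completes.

7 generations

Weekly DD (7 × max(0, T̄ − 9.7)): 42.0, 27.3, 0.0, 0.0, 57.4, 56.0, 79.1, 91.7, 50.4, 17.5, 110.6, 120.4, 126.0, 85.4, 98.0, 117.6.
Season total = 1079.4 DD.
Complete generations = ⌊1079.4 / 139⌋ = 7.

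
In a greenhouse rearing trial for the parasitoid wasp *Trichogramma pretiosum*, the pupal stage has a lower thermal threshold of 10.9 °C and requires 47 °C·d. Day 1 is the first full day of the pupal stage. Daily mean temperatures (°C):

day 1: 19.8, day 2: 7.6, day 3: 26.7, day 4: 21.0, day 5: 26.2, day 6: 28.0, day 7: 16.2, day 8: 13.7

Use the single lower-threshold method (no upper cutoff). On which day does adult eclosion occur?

day 5

Daily DD above 10.9 °C: 8.9, 0.0, 15.8, 10.1, 15.3, 17.1, 5.3, 2.8.
Cumulative: 8.9, 8.9, 24.7, 34.8, 50.1, 67.2, 72.5, 75.3.
The total first reaches 47 DD on day 5.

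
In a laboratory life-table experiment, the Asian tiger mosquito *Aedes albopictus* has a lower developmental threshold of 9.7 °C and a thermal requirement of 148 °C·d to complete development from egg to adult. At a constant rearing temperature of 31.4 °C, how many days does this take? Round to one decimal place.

6.8 days

Daily accumulation = 31.4 − 9.7 = 21.7 DD/day.
Duration = 148 / 21.7 = 6.820 ≈ 6.8 days.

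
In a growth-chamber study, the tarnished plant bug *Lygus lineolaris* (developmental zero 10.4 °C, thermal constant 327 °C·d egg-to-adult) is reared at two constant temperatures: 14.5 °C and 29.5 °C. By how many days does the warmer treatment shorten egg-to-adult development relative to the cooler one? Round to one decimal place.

62.6 days

At 14.5 °C: 327 / (14.5 − 10.4) = 327 / 4.1 = 79.756 d.
At 29.5 °C: 327 / (29.5 − 10.4) = 327 / 19.1 = 17.120 d.
Difference = |79.756 − 17.120| = 62.636 ≈ 62.6 days.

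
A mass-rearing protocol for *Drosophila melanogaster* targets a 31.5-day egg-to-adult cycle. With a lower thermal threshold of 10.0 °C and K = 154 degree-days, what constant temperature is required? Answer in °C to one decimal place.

14.9 °C

Required daily accumulation = 154 / 31.5 = 4.889 DD/day.
T = T_base + 4.889 = 10.0 + 4.889 = 14.889 ≈ 14.9 °C.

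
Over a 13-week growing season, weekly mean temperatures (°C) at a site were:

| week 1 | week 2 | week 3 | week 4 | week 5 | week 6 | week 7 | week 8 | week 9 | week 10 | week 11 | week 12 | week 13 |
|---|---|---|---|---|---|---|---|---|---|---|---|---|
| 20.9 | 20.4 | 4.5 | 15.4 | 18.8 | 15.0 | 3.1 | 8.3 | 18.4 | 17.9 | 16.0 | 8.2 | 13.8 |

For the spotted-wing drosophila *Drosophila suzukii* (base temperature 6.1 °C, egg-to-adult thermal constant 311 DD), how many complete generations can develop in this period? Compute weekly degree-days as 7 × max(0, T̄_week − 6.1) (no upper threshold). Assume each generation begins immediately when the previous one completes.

Weekly DD (7 × max(0, T̄ − 6.1)): 103.6, 100.1, 0.0, 65.1, 88.9, 62.3, 0.0, 15.4, 86.1, 82.6, 69.3, 14.7, 53.9.
Season total = 742.0 DD.
Complete generations = ⌊742.0 / 311⌋ = 2.

2 generations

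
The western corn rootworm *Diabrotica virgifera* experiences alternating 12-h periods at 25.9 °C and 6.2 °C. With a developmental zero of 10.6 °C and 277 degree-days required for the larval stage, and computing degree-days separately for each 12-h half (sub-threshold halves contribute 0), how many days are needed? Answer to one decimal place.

36.2 days

Day half: max(0, 25.9 − 10.6) × 0.5 = 15.3 × 0.5 = 7.65 DD.
Night half: max(0, 6.2 − 10.6) × 0.5 = 0.0 × 0.5 = 0.00 DD.
Per 24 h: 7.65 DD/day.
Duration = 277 / 7.65 = 36.209 ≈ 36.2 days.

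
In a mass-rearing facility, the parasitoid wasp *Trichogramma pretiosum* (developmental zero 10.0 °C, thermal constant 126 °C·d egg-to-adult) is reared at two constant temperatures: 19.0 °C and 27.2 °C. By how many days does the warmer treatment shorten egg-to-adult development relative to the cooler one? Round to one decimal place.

At 19.0 °C: 126 / (19.0 − 10.0) = 126 / 9.0 = 14.000 d.
At 27.2 °C: 126 / (27.2 − 10.0) = 126 / 17.2 = 7.326 d.
Difference = |14.000 − 7.326| = 6.674 ≈ 6.7 days.

6.7 days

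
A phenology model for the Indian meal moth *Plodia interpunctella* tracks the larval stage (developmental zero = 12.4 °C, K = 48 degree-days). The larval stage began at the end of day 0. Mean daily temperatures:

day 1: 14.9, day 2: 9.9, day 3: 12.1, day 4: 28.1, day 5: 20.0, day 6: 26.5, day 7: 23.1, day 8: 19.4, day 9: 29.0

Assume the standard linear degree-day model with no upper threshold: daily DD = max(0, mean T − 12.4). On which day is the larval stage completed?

day 7

Daily DD above 12.4 °C: 2.5, 0.0, 0.0, 15.7, 7.6, 14.1, 10.7, 7.0, 16.6.
Cumulative: 2.5, 2.5, 2.5, 18.2, 25.8, 39.9, 50.6, 57.6, 74.2.
The total first reaches 48 DD on day 7.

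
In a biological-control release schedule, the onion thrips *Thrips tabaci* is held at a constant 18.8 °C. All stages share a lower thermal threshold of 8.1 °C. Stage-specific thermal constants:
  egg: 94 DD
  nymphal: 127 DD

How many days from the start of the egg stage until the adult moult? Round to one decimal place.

20.7 days

Daily accumulation at 18.8 °C = 18.8 − 8.1 = 10.7 DD/day.
Total K = 94 + 127 = 221 DD.
Total duration = 221 / 10.7 = 20.654 ≈ 20.7 days.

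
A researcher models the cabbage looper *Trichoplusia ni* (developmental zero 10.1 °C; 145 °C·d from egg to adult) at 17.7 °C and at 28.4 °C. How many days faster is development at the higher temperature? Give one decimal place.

11.2 days

At 17.7 °C: 145 / (17.7 − 10.1) = 145 / 7.6 = 19.079 d.
At 28.4 °C: 145 / (28.4 − 10.1) = 145 / 18.3 = 7.923 d.
Difference = |19.079 − 7.923| = 11.155 ≈ 11.2 days.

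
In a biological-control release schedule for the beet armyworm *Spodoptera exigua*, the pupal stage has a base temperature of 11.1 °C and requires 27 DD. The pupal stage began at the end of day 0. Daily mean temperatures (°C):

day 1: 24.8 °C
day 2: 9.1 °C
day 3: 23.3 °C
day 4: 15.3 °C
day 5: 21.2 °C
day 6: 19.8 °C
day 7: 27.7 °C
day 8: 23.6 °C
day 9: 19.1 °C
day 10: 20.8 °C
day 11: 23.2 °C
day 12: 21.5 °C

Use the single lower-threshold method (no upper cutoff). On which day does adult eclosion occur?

Daily DD above 11.1 °C: 13.7, 0.0, 12.2, 4.2, 10.1, 8.7, 16.6, 12.5, 8.0, 9.7, 12.1, 10.4.
Cumulative: 13.7, 13.7, 25.9, 30.1, 40.2, 48.9, 65.5, 78.0, 86.0, 95.7, 107.8, 118.2.
The total first reaches 27 DD on day 4.

day 4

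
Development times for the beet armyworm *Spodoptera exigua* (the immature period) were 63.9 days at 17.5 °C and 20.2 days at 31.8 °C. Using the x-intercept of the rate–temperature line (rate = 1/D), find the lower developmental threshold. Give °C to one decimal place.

10.9 °C

Linear rate model ⇒ the product D·(T − T_b) is constant across temperatures.
63.9·(17.5 − T_b) = 20.2·(31.8 − T_b)
T_b = (63.9·17.5 − 20.2·31.8) / (63.9 − 20.2) = 475.89 / 43.7 = 10.890 °C ≈ 10.9 °C.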